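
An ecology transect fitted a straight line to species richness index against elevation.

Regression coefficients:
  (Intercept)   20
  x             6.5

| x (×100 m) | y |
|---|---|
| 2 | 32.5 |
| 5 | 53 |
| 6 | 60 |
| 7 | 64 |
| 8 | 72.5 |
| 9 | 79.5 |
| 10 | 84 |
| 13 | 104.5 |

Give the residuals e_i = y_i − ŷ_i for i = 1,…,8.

x=2: ŷ = 20 + 6.5·2 = 33; e = 32.5 − 33 = -0.5
x=5: ŷ = 20 + 6.5·5 = 52.5; e = 53 − 52.5 = 0.5
x=6: ŷ = 20 + 6.5·6 = 59; e = 60 − 59 = 1
x=7: ŷ = 20 + 6.5·7 = 65.5; e = 64 − 65.5 = -1.5
x=8: ŷ = 20 + 6.5·8 = 72; e = 72.5 − 72 = 0.5
x=9: ŷ = 20 + 6.5·9 = 78.5; e = 79.5 − 78.5 = 1
x=10: ŷ = 20 + 6.5·10 = 85; e = 84 − 85 = -1
x=13: ŷ = 20 + 6.5·13 = 104.5; e = 104.5 − 104.5 = 0

-0.5, 0.5, 1, -1.5, 0.5, 1, -1, 0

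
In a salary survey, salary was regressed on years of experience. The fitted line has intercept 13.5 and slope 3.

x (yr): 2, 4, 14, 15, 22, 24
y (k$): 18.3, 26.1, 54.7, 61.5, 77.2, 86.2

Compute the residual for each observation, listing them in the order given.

-1.2, 0.6, -0.8, 3, -2.3, 0.7

x=2: ŷ = 13.5 + 3·2 = 19.5; e = 18.3 − 19.5 = -1.2
x=4: ŷ = 13.5 + 3·4 = 25.5; e = 26.1 − 25.5 = 0.6
x=14: ŷ = 13.5 + 3·14 = 55.5; e = 54.7 − 55.5 = -0.8
x=15: ŷ = 13.5 + 3·15 = 58.5; e = 61.5 − 58.5 = 3
x=22: ŷ = 13.5 + 3·22 = 79.5; e = 77.2 − 79.5 = -2.3
x=24: ŷ = 13.5 + 3·24 = 85.5; e = 86.2 − 85.5 = 0.7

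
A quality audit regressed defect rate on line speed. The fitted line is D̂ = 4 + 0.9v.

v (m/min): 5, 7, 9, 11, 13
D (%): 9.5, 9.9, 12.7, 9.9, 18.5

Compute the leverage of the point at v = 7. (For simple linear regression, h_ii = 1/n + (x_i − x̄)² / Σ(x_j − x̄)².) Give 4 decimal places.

h = 0.3000

v̄ = (5 + 7 + 9 + 11 + 13)/5 = 9
Σ(v − v̄)² = 16 + 4 + 0 + 4 + 16 = 40
h = 1/5 + (-2)²/40 = 0.2 + 0.1 = 0.3000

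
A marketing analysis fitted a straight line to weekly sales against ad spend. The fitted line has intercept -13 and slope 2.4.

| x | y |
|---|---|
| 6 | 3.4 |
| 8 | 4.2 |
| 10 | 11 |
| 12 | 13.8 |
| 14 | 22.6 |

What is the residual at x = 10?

ŷ = -13 + 2.4·10 = 11
r = 11 − 11 = 0

r = 0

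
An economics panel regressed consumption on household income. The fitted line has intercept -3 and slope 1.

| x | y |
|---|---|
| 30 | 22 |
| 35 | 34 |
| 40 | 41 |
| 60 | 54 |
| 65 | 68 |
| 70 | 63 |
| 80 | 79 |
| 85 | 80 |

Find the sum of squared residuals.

x=30: ŷ = -3 + 30 = 27; r = 22 − 27 = -5
x=35: ŷ = -3 + 35 = 32; r = 34 − 32 = 2
x=40: ŷ = -3 + 40 = 37; r = 41 − 37 = 4
x=60: ŷ = -3 + 60 = 57; r = 54 − 57 = -3
x=65: ŷ = -3 + 65 = 62; r = 68 − 62 = 6
x=70: ŷ = -3 + 70 = 67; r = 63 − 67 = -4
x=80: ŷ = -3 + 80 = 77; r = 79 − 77 = 2
x=85: ŷ = -3 + 85 = 82; r = 80 − 82 = -2
SSE = 25 + 4 + 16 + 9 + 36 + 16 + 4 + 4 = 114

SSE = 114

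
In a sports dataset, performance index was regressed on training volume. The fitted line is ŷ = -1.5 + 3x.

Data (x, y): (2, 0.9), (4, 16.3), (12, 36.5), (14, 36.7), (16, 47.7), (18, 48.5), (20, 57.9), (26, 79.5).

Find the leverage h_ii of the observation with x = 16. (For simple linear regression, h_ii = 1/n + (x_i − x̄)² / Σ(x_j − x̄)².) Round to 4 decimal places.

h = 0.1339

x̄ = (2 + 4 + 12 + 14 + 16 + 18 + 20 + 26)/8 = 14
Σ(x − x̄)² = 144 + 100 + 4 + 0 + 4 + 16 + 36 + 144 = 448
h = 1/8 + (2)²/448 = 0.125 + 0.00892857 = 0.1339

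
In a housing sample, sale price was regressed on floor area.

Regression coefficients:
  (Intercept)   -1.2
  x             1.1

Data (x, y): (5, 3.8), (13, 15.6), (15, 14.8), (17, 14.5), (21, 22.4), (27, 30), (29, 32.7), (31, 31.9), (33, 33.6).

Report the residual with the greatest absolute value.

r = -3

x=5: ŷ = -1.2 + 1.1·5 = 4.3; r = 3.8 − 4.3 = -0.5
x=13: ŷ = -1.2 + 1.1·13 = 13.1; r = 15.6 − 13.1 = 2.5
x=15: ŷ = -1.2 + 1.1·15 = 15.3; r = 14.8 − 15.3 = -0.5
x=17: ŷ = -1.2 + 1.1·17 = 17.5; r = 14.5 − 17.5 = -3
x=21: ŷ = -1.2 + 1.1·21 = 21.9; r = 22.4 − 21.9 = 0.5
x=27: ŷ = -1.2 + 1.1·27 = 28.5; r = 30 − 28.5 = 1.5
x=29: ŷ = -1.2 + 1.1·29 = 30.7; r = 32.7 − 30.7 = 2
x=31: ŷ = -1.2 + 1.1·31 = 32.9; r = 31.9 − 32.9 = -1
x=33: ŷ = -1.2 + 1.1·33 = 35.1; r = 33.6 − 35.1 = -1.5
Largest |r| is 3 at x = 17, residual -3.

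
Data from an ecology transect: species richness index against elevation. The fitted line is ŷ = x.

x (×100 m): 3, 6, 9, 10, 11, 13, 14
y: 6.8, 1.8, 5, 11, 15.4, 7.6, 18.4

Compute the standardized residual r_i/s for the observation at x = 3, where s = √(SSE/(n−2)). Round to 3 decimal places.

0.786

x=3: ŷ = 3 = 3; r = 6.8 − 3 = 3.8
x=6: ŷ = 6 = 6; r = 1.8 − 6 = -4.2
x=9: ŷ = 9 = 9; r = 5 − 9 = -4
x=10: ŷ = 10 = 10; r = 11 − 10 = 1
x=11: ŷ = 11 = 11; r = 15.4 − 11 = 4.4
x=13: ŷ = 13 = 13; r = 7.6 − 13 = -5.4
x=14: ŷ = 14 = 14; r = 18.4 − 14 = 4.4
SSE = 14.44 + 17.64 + 16 + 1 + 19.36 + 29.16 + 19.36 = 116.96
s = √(116.96/5) = 4.83653
r/s = 3.8 / 4.83653 = 0.786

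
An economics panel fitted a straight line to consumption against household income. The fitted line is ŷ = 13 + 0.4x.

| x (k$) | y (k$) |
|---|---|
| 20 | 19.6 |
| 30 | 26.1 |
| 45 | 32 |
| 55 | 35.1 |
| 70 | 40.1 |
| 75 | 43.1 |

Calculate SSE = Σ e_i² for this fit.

SSE = 5

x=20: ŷ = 13 + 0.4·20 = 21; e = 19.6 − 21 = -1.4
x=30: ŷ = 13 + 0.4·30 = 25; e = 26.1 − 25 = 1.1
x=45: ŷ = 13 + 0.4·45 = 31; e = 32 − 31 = 1
x=55: ŷ = 13 + 0.4·55 = 35; e = 35.1 − 35 = 0.1
x=70: ŷ = 13 + 0.4·70 = 41; e = 40.1 − 41 = -0.9
x=75: ŷ = 13 + 0.4·75 = 43; e = 43.1 − 43 = 0.1
SSE = 1.96 + 1.21 + 1 + 0.01 + 0.81 + 0.01 = 5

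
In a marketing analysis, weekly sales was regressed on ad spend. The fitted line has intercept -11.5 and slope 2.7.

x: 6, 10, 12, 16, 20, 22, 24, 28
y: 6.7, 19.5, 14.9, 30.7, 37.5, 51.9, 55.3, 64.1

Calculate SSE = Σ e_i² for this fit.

SSE = 102

x=6: ŷ = -11.5 + 2.7·6 = 4.7; e = 6.7 − 4.7 = 2
x=10: ŷ = -11.5 + 2.7·10 = 15.5; e = 19.5 − 15.5 = 4
x=12: ŷ = -11.5 + 2.7·12 = 20.9; e = 14.9 − 20.9 = -6
x=16: ŷ = -11.5 + 2.7·16 = 31.7; e = 30.7 − 31.7 = -1
x=20: ŷ = -11.5 + 2.7·20 = 42.5; e = 37.5 − 42.5 = -5
x=22: ŷ = -11.5 + 2.7·22 = 47.9; e = 51.9 − 47.9 = 4
x=24: ŷ = -11.5 + 2.7·24 = 53.3; e = 55.3 − 53.3 = 2
x=28: ŷ = -11.5 + 2.7·28 = 64.1; e = 64.1 − 64.1 = 0
SSE = 4 + 16 + 36 + 1 + 25 + 16 + 4 + 0 = 102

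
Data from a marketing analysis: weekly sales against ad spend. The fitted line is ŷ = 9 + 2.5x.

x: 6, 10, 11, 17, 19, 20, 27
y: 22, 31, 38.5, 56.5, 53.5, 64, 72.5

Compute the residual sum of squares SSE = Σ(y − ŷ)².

x=6: ŷ = 9 + 2.5·6 = 24; e = 22 − 24 = -2
x=10: ŷ = 9 + 2.5·10 = 34; e = 31 − 34 = -3
x=11: ŷ = 9 + 2.5·11 = 36.5; e = 38.5 − 36.5 = 2
x=17: ŷ = 9 + 2.5·17 = 51.5; e = 56.5 − 51.5 = 5
x=19: ŷ = 9 + 2.5·19 = 56.5; e = 53.5 − 56.5 = -3
x=20: ŷ = 9 + 2.5·20 = 59; e = 64 − 59 = 5
x=27: ŷ = 9 + 2.5·27 = 76.5; e = 72.5 − 76.5 = -4
SSE = 4 + 9 + 4 + 25 + 9 + 25 + 16 = 92

SSE = 92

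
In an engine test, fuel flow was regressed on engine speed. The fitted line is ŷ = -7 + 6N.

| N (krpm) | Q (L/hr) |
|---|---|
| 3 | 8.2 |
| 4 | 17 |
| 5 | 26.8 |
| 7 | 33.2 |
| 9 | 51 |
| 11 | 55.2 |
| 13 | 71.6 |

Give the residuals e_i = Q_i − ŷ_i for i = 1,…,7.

-2.8, 0, 3.8, -1.8, 4, -3.8, 0.6

N=3: ŷ = -7 + 6·3 = 11; e = 8.2 − 11 = -2.8
N=4: ŷ = -7 + 6·4 = 17; e = 17 − 17 = 0
N=5: ŷ = -7 + 6·5 = 23; e = 26.8 − 23 = 3.8
N=7: ŷ = -7 + 6·7 = 35; e = 33.2 − 35 = -1.8
N=9: ŷ = -7 + 6·9 = 47; e = 51 − 47 = 4
N=11: ŷ = -7 + 6·11 = 59; e = 55.2 − 59 = -3.8
N=13: ŷ = -7 + 6·13 = 71; e = 71.6 − 71 = 0.6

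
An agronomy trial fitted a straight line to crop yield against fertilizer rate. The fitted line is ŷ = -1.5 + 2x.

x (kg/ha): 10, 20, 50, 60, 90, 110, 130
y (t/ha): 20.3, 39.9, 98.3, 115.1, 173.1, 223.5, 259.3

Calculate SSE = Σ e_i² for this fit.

SSE = 71.6

x=10: ŷ = -1.5 + 2·10 = 18.5; e = 20.3 − 18.5 = 1.8
x=20: ŷ = -1.5 + 2·20 = 38.5; e = 39.9 − 38.5 = 1.4
x=50: ŷ = -1.5 + 2·50 = 98.5; e = 98.3 − 98.5 = -0.2
x=60: ŷ = -1.5 + 2·60 = 118.5; e = 115.1 − 118.5 = -3.4
x=90: ŷ = -1.5 + 2·90 = 178.5; e = 173.1 − 178.5 = -5.4
x=110: ŷ = -1.5 + 2·110 = 218.5; e = 223.5 − 218.5 = 5
x=130: ŷ = -1.5 + 2·130 = 258.5; e = 259.3 − 258.5 = 0.8
SSE = 3.24 + 1.96 + 0.04 + 11.56 + 29.16 + 25 + 0.64 = 71.6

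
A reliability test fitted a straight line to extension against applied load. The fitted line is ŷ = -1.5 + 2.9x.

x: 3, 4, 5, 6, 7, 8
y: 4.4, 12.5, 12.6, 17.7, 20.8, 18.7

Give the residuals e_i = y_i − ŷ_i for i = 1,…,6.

-2.8, 2.4, -0.4, 1.8, 2, -3

x=3: ŷ = -1.5 + 2.9·3 = 7.2; e = 4.4 − 7.2 = -2.8
x=4: ŷ = -1.5 + 2.9·4 = 10.1; e = 12.5 − 10.1 = 2.4
x=5: ŷ = -1.5 + 2.9·5 = 13; e = 12.6 − 13 = -0.4
x=6: ŷ = -1.5 + 2.9·6 = 15.9; e = 17.7 − 15.9 = 1.8
x=7: ŷ = -1.5 + 2.9·7 = 18.8; e = 20.8 − 18.8 = 2
x=8: ŷ = -1.5 + 2.9·8 = 21.7; e = 18.7 − 21.7 = -3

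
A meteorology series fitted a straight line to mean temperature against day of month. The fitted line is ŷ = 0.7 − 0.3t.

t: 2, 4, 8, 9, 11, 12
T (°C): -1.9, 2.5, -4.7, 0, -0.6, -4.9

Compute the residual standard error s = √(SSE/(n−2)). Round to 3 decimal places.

s = 2.915

t=2: ŷ = 0.7 − 0.3·2 = 0.1; e = -1.9 − 0.1 = -2
t=4: ŷ = 0.7 − 0.3·4 = -0.5; e = 2.5 − (-0.5) = 3
t=8: ŷ = 0.7 − 0.3·8 = -1.7; e = -4.7 − (-1.7) = -3
t=9: ŷ = 0.7 − 0.3·9 = -2; e = 0 − (-2) = 2
t=11: ŷ = 0.7 − 0.3·11 = -2.6; e = -0.6 − (-2.6) = 2
t=12: ŷ = 0.7 − 0.3·12 = -2.9; e = -4.9 − (-2.9) = -2
SSE = 4 + 9 + 9 + 4 + 4 + 4 = 34
s = √(34/4) = √8.5 ≈ 2.915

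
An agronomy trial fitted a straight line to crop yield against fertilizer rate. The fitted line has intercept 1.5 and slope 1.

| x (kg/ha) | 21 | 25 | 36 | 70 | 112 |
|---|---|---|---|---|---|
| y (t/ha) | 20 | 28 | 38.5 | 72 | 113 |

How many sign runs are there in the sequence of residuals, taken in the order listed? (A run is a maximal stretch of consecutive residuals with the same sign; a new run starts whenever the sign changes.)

3 runs

x=21: ŷ = 1.5 + 21 = 22.5; e = 20 − 22.5 = -2.5
x=25: ŷ = 1.5 + 25 = 26.5; e = 28 − 26.5 = 1.5
x=36: ŷ = 1.5 + 36 = 37.5; e = 38.5 − 37.5 = 1
x=70: ŷ = 1.5 + 70 = 71.5; e = 72 − 71.5 = 0.5
x=112: ŷ = 1.5 + 112 = 113.5; e = 113 − 113.5 = -0.5
Signs: − + + + −
Runs: −×1, +×3, −×1 → 3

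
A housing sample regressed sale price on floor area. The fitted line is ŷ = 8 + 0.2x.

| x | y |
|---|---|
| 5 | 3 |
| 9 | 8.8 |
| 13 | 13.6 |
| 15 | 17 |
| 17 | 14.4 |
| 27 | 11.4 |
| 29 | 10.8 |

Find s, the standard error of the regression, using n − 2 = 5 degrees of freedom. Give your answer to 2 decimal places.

x=5: ŷ = 8 + 0.2·5 = 9; e = 3 − 9 = -6
x=9: ŷ = 8 + 0.2·9 = 9.8; e = 8.8 − 9.8 = -1
x=13: ŷ = 8 + 0.2·13 = 10.6; e = 13.6 − 10.6 = 3
x=15: ŷ = 8 + 0.2·15 = 11; e = 17 − 11 = 6
x=17: ŷ = 8 + 0.2·17 = 11.4; e = 14.4 − 11.4 = 3
x=27: ŷ = 8 + 0.2·27 = 13.4; e = 11.4 − 13.4 = -2
x=29: ŷ = 8 + 0.2·29 = 13.8; e = 10.8 − 13.8 = -3
SSE = 36 + 1 + 9 + 36 + 9 + 4 + 9 = 104
s = √(104/5) = √20.8 ≈ 4.56

s = 4.56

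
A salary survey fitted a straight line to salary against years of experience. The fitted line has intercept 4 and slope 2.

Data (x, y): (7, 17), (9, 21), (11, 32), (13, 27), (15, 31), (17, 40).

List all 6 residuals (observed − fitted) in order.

-1, -1, 6, -3, -3, 2

x=7: ŷ = 4 + 2·7 = 18; e = 17 − 18 = -1
x=9: ŷ = 4 + 2·9 = 22; e = 21 − 22 = -1
x=11: ŷ = 4 + 2·11 = 26; e = 32 − 26 = 6
x=13: ŷ = 4 + 2·13 = 30; e = 27 − 30 = -3
x=15: ŷ = 4 + 2·15 = 34; e = 31 − 34 = -3
x=17: ŷ = 4 + 2·17 = 38; e = 40 − 38 = 2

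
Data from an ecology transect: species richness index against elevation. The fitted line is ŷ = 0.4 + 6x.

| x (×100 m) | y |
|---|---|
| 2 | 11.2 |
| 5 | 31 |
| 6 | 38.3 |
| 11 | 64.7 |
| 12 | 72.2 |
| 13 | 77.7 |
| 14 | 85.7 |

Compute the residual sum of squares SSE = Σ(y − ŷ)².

x=2: ŷ = 0.4 + 6·2 = 12.4; r = 11.2 − 12.4 = -1.2
x=5: ŷ = 0.4 + 6·5 = 30.4; r = 31 − 30.4 = 0.6
x=6: ŷ = 0.4 + 6·6 = 36.4; r = 38.3 − 36.4 = 1.9
x=11: ŷ = 0.4 + 6·11 = 66.4; r = 64.7 − 66.4 = -1.7
x=12: ŷ = 0.4 + 6·12 = 72.4; r = 72.2 − 72.4 = -0.2
x=13: ŷ = 0.4 + 6·13 = 78.4; r = 77.7 − 78.4 = -0.7
x=14: ŷ = 0.4 + 6·14 = 84.4; r = 85.7 − 84.4 = 1.3
SSE = 1.44 + 0.36 + 3.61 + 2.89 + 0.04 + 0.49 + 1.69 = 10.52

SSE = 10.52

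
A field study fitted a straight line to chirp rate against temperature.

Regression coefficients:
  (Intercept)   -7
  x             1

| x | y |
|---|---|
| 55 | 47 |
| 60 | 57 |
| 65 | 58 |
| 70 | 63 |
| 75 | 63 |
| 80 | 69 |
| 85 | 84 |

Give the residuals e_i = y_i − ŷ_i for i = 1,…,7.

x=55: ŷ = -7 + 55 = 48; e = 47 − 48 = -1
x=60: ŷ = -7 + 60 = 53; e = 57 − 53 = 4
x=65: ŷ = -7 + 65 = 58; e = 58 − 58 = 0
x=70: ŷ = -7 + 70 = 63; e = 63 − 63 = 0
x=75: ŷ = -7 + 75 = 68; e = 63 − 68 = -5
x=80: ŷ = -7 + 80 = 73; e = 69 − 73 = -4
x=85: ŷ = -7 + 85 = 78; e = 84 − 78 = 6

-1, 4, 0, 0, -5, -4, 6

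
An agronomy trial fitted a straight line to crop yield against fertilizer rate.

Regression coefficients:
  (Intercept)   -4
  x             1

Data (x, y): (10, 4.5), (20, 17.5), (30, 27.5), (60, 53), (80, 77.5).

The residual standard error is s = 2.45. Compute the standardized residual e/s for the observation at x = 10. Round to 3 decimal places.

-0.612

ŷ = -4 + 10 = 6
e = 4.5 − 6 = -1.5
e/s = -1.5 / 2.45 = -0.612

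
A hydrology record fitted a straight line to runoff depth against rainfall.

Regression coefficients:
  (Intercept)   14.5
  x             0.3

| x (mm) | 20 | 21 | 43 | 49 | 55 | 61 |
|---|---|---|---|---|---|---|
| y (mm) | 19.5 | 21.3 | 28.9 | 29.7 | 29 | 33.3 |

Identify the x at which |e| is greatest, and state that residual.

x = 55, e = -2

x=20: ŷ = 14.5 + 0.3·20 = 20.5; e = 19.5 − 20.5 = -1
x=21: ŷ = 14.5 + 0.3·21 = 20.8; e = 21.3 − 20.8 = 0.5
x=43: ŷ = 14.5 + 0.3·43 = 27.4; e = 28.9 − 27.4 = 1.5
x=49: ŷ = 14.5 + 0.3·49 = 29.2; e = 29.7 − 29.2 = 0.5
x=55: ŷ = 14.5 + 0.3·55 = 31; e = 29 − 31 = -2
x=61: ŷ = 14.5 + 0.3·61 = 32.8; e = 33.3 − 32.8 = 0.5
Largest |e| is 2 at x = 55, residual -2.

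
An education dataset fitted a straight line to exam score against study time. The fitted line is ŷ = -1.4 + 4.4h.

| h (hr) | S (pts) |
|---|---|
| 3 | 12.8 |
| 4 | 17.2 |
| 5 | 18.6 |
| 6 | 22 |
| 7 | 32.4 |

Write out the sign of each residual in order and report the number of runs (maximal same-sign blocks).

3 runs

h=3: ŷ = -1.4 + 4.4·3 = 11.8; e = 12.8 − 11.8 = 1
h=4: ŷ = -1.4 + 4.4·4 = 16.2; e = 17.2 − 16.2 = 1
h=5: ŷ = -1.4 + 4.4·5 = 20.6; e = 18.6 − 20.6 = -2
h=6: ŷ = -1.4 + 4.4·6 = 25; e = 22 − 25 = -3
h=7: ŷ = -1.4 + 4.4·7 = 29.4; e = 32.4 − 29.4 = 3
Signs: + + − − +
Runs: +×2, −×2, +×1 → 3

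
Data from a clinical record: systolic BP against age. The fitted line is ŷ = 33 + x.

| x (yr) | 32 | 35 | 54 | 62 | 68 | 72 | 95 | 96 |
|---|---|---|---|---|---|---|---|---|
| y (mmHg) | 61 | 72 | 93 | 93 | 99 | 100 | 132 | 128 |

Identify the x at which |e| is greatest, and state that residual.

x = 54, e = 6

x=32: ŷ = 33 + 32 = 65; e = 61 − 65 = -4
x=35: ŷ = 33 + 35 = 68; e = 72 − 68 = 4
x=54: ŷ = 33 + 54 = 87; e = 93 − 87 = 6
x=62: ŷ = 33 + 62 = 95; e = 93 − 95 = -2
x=68: ŷ = 33 + 68 = 101; e = 99 − 101 = -2
x=72: ŷ = 33 + 72 = 105; e = 100 − 105 = -5
x=95: ŷ = 33 + 95 = 128; e = 132 − 128 = 4
x=96: ŷ = 33 + 96 = 129; e = 128 − 129 = -1
Largest |e| is 6 at x = 54, residual 6.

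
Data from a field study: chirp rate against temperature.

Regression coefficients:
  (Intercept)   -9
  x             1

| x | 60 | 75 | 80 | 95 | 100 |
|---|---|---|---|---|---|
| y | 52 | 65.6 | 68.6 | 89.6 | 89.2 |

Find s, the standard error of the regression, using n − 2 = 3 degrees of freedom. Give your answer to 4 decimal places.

x=60: ŷ = -9 + 60 = 51; r = 52 − 51 = 1
x=75: ŷ = -9 + 75 = 66; r = 65.6 − 66 = -0.4
x=80: ŷ = -9 + 80 = 71; r = 68.6 − 71 = -2.4
x=95: ŷ = -9 + 95 = 86; r = 89.6 − 86 = 3.6
x=100: ŷ = -9 + 100 = 91; r = 89.2 − 91 = -1.8
SSE = 1 + 0.16 + 5.76 + 12.96 + 3.24 = 23.12
s = √(23.12/3) = √7.70667 ≈ 2.7761

s = 2.7761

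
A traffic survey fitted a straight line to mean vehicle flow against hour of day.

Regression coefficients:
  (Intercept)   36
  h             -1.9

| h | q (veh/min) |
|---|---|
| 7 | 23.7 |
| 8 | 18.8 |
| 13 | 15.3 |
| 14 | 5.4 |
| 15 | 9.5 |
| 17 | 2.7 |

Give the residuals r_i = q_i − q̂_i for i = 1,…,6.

h=7: q̂ = 36 − 1.9·7 = 22.7; r = 23.7 − 22.7 = 1
h=8: q̂ = 36 − 1.9·8 = 20.8; r = 18.8 − 20.8 = -2
h=13: q̂ = 36 − 1.9·13 = 11.3; r = 15.3 − 11.3 = 4
h=14: q̂ = 36 − 1.9·14 = 9.4; r = 5.4 − 9.4 = -4
h=15: q̂ = 36 − 1.9·15 = 7.5; r = 9.5 − 7.5 = 2
h=17: q̂ = 36 − 1.9·17 = 3.7; r = 2.7 − 3.7 = -1

1, -2, 4, -4, 2, -1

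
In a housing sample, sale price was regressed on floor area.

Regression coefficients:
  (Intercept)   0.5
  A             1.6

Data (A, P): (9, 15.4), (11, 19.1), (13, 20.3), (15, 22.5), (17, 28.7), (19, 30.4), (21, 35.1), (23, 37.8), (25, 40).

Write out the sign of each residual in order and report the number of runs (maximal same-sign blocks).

6 runs

A=9: ŷ = 0.5 + 1.6·9 = 14.9; r = 15.4 − 14.9 = 0.5
A=11: ŷ = 0.5 + 1.6·11 = 18.1; r = 19.1 − 18.1 = 1
A=13: ŷ = 0.5 + 1.6·13 = 21.3; r = 20.3 − 21.3 = -1
A=15: ŷ = 0.5 + 1.6·15 = 24.5; r = 22.5 − 24.5 = -2
A=17: ŷ = 0.5 + 1.6·17 = 27.7; r = 28.7 − 27.7 = 1
A=19: ŷ = 0.5 + 1.6·19 = 30.9; r = 30.4 − 30.9 = -0.5
A=21: ŷ = 0.5 + 1.6·21 = 34.1; r = 35.1 − 34.1 = 1
A=23: ŷ = 0.5 + 1.6·23 = 37.3; r = 37.8 − 37.3 = 0.5
A=25: ŷ = 0.5 + 1.6·25 = 40.5; r = 40 − 40.5 = -0.5
Signs: + + − − + − + + −
Runs: +×2, −×2, +×1, −×1, +×2, −×1 → 6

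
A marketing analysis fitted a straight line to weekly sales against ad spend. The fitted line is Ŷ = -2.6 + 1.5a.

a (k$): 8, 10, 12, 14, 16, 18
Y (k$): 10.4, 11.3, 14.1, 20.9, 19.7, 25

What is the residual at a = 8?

r = 1

Ŷ = -2.6 + 1.5·8 = 9.4
r = 10.4 − 9.4 = 1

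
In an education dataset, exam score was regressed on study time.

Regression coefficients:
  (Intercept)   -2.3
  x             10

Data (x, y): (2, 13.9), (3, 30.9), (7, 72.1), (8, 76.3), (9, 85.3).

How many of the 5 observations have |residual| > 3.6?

x=2: ŷ = -2.3 + 10·2 = 17.7; r = 13.9 − 17.7 = -3.8
x=3: ŷ = -2.3 + 10·3 = 27.7; r = 30.9 − 27.7 = 3.2
x=7: ŷ = -2.3 + 10·7 = 67.7; r = 72.1 − 67.7 = 4.4
x=8: ŷ = -2.3 + 10·8 = 77.7; r = 76.3 − 77.7 = -1.4
x=9: ŷ = -2.3 + 10·9 = 87.7; r = 85.3 − 87.7 = -2.4
|r| > 3.6: x=2 (|r|=3.8), x=7 (|r|=4.4) → 2

2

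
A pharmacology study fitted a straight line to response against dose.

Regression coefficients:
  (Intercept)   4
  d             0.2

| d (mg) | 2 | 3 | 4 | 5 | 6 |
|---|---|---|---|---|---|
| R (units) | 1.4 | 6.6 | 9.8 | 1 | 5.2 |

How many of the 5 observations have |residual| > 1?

4

d=2: R̂ = 4 + 0.2·2 = 4.4; e = 1.4 − 4.4 = -3
d=3: R̂ = 4 + 0.2·3 = 4.6; e = 6.6 − 4.6 = 2
d=4: R̂ = 4 + 0.2·4 = 4.8; e = 9.8 − 4.8 = 5
d=5: R̂ = 4 + 0.2·5 = 5; e = 1 − 5 = -4
d=6: R̂ = 4 + 0.2·6 = 5.2; e = 5.2 − 5.2 = 0
|e| > 1: d=2 (|e|=3), d=3 (|e|=2), d=4 (|e|=5), d=5 (|e|=4) → 4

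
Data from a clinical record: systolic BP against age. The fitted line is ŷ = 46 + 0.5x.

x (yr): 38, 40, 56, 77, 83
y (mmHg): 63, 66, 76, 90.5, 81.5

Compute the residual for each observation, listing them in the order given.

x=38: ŷ = 46 + 0.5·38 = 65; e = 63 − 65 = -2
x=40: ŷ = 46 + 0.5·40 = 66; e = 66 − 66 = 0
x=56: ŷ = 46 + 0.5·56 = 74; e = 76 − 74 = 2
x=77: ŷ = 46 + 0.5·77 = 84.5; e = 90.5 − 84.5 = 6
x=83: ŷ = 46 + 0.5·83 = 87.5; e = 81.5 − 87.5 = -6

-2, 0, 2, 6, -6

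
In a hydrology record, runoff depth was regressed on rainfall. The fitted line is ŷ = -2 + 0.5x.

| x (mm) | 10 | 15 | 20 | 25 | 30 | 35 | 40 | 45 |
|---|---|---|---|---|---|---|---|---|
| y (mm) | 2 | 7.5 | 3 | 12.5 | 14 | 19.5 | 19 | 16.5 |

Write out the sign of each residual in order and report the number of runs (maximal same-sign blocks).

x=10: ŷ = -2 + 0.5·10 = 3; r = 2 − 3 = -1
x=15: ŷ = -2 + 0.5·15 = 5.5; r = 7.5 − 5.5 = 2
x=20: ŷ = -2 + 0.5·20 = 8; r = 3 − 8 = -5
x=25: ŷ = -2 + 0.5·25 = 10.5; r = 12.5 − 10.5 = 2
x=30: ŷ = -2 + 0.5·30 = 13; r = 14 − 13 = 1
x=35: ŷ = -2 + 0.5·35 = 15.5; r = 19.5 − 15.5 = 4
x=40: ŷ = -2 + 0.5·40 = 18; r = 19 − 18 = 1
x=45: ŷ = -2 + 0.5·45 = 20.5; r = 16.5 − 20.5 = -4
Signs: − + − + + + + −
Runs: −×1, +×1, −×1, +×4, −×1 → 5

5 runs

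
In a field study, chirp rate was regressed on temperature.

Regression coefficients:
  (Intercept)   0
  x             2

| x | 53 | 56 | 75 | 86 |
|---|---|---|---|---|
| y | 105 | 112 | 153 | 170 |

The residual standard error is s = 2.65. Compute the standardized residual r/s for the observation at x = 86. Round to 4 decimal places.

-0.7547

ŷ = 2·86 = 172
r = 170 − 172 = -2
r/s = -2 / 2.65 = -0.7547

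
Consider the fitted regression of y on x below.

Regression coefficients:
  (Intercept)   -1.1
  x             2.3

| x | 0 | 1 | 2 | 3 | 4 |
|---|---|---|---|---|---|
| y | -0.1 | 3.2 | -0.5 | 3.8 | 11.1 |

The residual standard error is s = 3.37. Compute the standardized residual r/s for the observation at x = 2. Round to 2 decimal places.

-1.19

ŷ = -1.1 + 2.3·2 = 3.5
r = -0.5 − 3.5 = -4
r/s = -4 / 3.37 = -1.19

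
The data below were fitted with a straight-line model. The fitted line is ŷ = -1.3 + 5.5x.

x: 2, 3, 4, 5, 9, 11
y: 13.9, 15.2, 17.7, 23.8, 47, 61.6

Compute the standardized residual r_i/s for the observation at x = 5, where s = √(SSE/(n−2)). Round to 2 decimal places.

-0.76

x=2: ŷ = -1.3 + 5.5·2 = 9.7; r = 13.9 − 9.7 = 4.2
x=3: ŷ = -1.3 + 5.5·3 = 15.2; r = 15.2 − 15.2 = 0
x=4: ŷ = -1.3 + 5.5·4 = 20.7; r = 17.7 − 20.7 = -3
x=5: ŷ = -1.3 + 5.5·5 = 26.2; r = 23.8 − 26.2 = -2.4
x=9: ŷ = -1.3 + 5.5·9 = 48.2; r = 47 − 48.2 = -1.2
x=11: ŷ = -1.3 + 5.5·11 = 59.2; r = 61.6 − 59.2 = 2.4
SSE = 17.64 + 0 + 9 + 5.76 + 1.44 + 5.76 = 39.6
s = √(39.6/4) = 3.14643
r/s = -2.4 / 3.14643 = -0.76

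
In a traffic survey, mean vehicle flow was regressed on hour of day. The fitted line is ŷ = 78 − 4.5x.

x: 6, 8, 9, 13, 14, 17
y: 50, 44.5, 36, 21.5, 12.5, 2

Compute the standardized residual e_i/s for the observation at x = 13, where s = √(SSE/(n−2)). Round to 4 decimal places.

0.8944

x=6: ŷ = 78 − 4.5·6 = 51; e = 50 − 51 = -1
x=8: ŷ = 78 − 4.5·8 = 42; e = 44.5 − 42 = 2.5
x=9: ŷ = 78 − 4.5·9 = 37.5; e = 36 − 37.5 = -1.5
x=13: ŷ = 78 − 4.5·13 = 19.5; e = 21.5 − 19.5 = 2
x=14: ŷ = 78 − 4.5·14 = 15; e = 12.5 − 15 = -2.5
x=17: ŷ = 78 − 4.5·17 = 1.5; e = 2 − 1.5 = 0.5
SSE = 1 + 6.25 + 2.25 + 4 + 6.25 + 0.25 = 20
s = √(20/4) = 2.23607
e/s = 2 / 2.23607 = 0.8944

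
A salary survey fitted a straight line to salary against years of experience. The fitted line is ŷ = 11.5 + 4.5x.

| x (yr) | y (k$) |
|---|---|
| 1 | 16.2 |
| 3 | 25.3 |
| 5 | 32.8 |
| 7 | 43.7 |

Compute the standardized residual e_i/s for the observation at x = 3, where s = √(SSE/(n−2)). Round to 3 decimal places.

0.296

x=1: ŷ = 11.5 + 4.5·1 = 16; e = 16.2 − 16 = 0.2
x=3: ŷ = 11.5 + 4.5·3 = 25; e = 25.3 − 25 = 0.3
x=5: ŷ = 11.5 + 4.5·5 = 34; e = 32.8 − 34 = -1.2
x=7: ŷ = 11.5 + 4.5·7 = 43; e = 43.7 − 43 = 0.7
SSE = 0.04 + 0.09 + 1.44 + 0.49 = 2.06
s = √(2.06/2) = 1.01489
e/s = 0.3 / 1.01489 = 0.296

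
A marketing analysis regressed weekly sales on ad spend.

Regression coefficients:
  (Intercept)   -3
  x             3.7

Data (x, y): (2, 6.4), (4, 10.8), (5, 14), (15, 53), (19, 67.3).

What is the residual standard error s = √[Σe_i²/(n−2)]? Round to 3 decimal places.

s = 1.581

x=2: ŷ = -3 + 3.7·2 = 4.4; e = 6.4 − 4.4 = 2
x=4: ŷ = -3 + 3.7·4 = 11.8; e = 10.8 − 11.8 = -1
x=5: ŷ = -3 + 3.7·5 = 15.5; e = 14 − 15.5 = -1.5
x=15: ŷ = -3 + 3.7·15 = 52.5; e = 53 − 52.5 = 0.5
x=19: ŷ = -3 + 3.7·19 = 67.3; e = 67.3 − 67.3 = 0
SSE = 4 + 1 + 2.25 + 0.25 + 0 = 7.5
s = √(7.5/3) = √2.5 ≈ 1.581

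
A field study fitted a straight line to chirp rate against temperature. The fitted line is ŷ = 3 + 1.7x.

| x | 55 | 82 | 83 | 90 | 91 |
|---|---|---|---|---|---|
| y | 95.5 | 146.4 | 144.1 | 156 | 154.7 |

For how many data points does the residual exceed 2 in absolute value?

2

x=55: ŷ = 3 + 1.7·55 = 96.5; r = 95.5 − 96.5 = -1
x=82: ŷ = 3 + 1.7·82 = 142.4; r = 146.4 − 142.4 = 4
x=83: ŷ = 3 + 1.7·83 = 144.1; r = 144.1 − 144.1 = 0
x=90: ŷ = 3 + 1.7·90 = 156; r = 156 − 156 = 0
x=91: ŷ = 3 + 1.7·91 = 157.7; r = 154.7 − 157.7 = -3
|r| > 2: x=82 (|r|=4), x=91 (|r|=3) → 2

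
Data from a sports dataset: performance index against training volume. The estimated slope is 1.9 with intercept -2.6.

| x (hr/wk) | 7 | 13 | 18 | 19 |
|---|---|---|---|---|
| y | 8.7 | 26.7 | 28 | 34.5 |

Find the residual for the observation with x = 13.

e = 4.6

ŷ = -2.6 + 1.9·13 = 22.1
e = 26.7 − 22.1 = 4.6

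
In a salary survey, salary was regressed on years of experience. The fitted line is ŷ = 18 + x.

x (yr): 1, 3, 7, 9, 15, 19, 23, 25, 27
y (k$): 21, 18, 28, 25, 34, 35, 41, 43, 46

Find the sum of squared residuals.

SSE = 32

x=1: ŷ = 18 + 1 = 19; r = 21 − 19 = 2
x=3: ŷ = 18 + 3 = 21; r = 18 − 21 = -3
x=7: ŷ = 18 + 7 = 25; r = 28 − 25 = 3
x=9: ŷ = 18 + 9 = 27; r = 25 − 27 = -2
x=15: ŷ = 18 + 15 = 33; r = 34 − 33 = 1
x=19: ŷ = 18 + 19 = 37; r = 35 − 37 = -2
x=23: ŷ = 18 + 23 = 41; r = 41 − 41 = 0
x=25: ŷ = 18 + 25 = 43; r = 43 − 43 = 0
x=27: ŷ = 18 + 27 = 45; r = 46 − 45 = 1
SSE = 4 + 9 + 9 + 4 + 1 + 4 + 0 + 0 + 1 = 32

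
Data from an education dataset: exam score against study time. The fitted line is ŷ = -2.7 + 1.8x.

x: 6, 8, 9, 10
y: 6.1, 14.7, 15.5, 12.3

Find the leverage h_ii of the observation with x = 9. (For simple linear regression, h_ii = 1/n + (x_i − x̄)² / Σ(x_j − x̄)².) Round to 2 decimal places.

x̄ = (6 + 8 + 9 + 10)/4 = 8.25
Σ(x − x̄)² = 5.0625 + 0.0625 + 0.5625 + 3.0625 = 8.75
h = 1/4 + (0.75)²/8.75 = 0.25 + 0.0642857 = 0.31

h = 0.31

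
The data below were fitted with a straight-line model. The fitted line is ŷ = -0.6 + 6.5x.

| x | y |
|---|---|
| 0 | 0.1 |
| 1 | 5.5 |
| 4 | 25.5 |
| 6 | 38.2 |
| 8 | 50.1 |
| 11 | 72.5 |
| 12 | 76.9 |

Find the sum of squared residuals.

SSE = 5.2

x=0: ŷ = -0.6 + 6.5·0 = -0.6; r = 0.1 − (-0.6) = 0.7
x=1: ŷ = -0.6 + 6.5·1 = 5.9; r = 5.5 − 5.9 = -0.4
x=4: ŷ = -0.6 + 6.5·4 = 25.4; r = 25.5 − 25.4 = 0.1
x=6: ŷ = -0.6 + 6.5·6 = 38.4; r = 38.2 − 38.4 = -0.2
x=8: ŷ = -0.6 + 6.5·8 = 51.4; r = 50.1 − 51.4 = -1.3
x=11: ŷ = -0.6 + 6.5·11 = 70.9; r = 72.5 − 70.9 = 1.6
x=12: ŷ = -0.6 + 6.5·12 = 77.4; r = 76.9 − 77.4 = -0.5
SSE = 0.49 + 0.16 + 0.01 + 0.04 + 1.69 + 2.56 + 0.25 = 5.2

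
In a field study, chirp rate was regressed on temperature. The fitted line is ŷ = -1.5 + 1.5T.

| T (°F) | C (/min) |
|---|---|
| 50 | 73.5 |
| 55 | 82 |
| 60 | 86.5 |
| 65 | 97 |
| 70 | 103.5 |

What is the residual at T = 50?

ŷ = -1.5 + 1.5·50 = 73.5
e = 73.5 − 73.5 = 0

e = 0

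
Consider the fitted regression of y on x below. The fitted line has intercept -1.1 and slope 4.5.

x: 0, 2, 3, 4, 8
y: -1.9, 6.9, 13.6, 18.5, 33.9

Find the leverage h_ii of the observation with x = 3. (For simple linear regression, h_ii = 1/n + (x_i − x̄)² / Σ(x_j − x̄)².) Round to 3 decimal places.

h = 0.205

x̄ = (0 + 2 + 3 + 4 + 8)/5 = 3.4
Σ(x − x̄)² = 11.56 + 1.96 + 0.16 + 0.36 + 21.16 = 35.2
h = 1/5 + (-0.4)²/35.2 = 0.2 + 0.00454545 = 0.205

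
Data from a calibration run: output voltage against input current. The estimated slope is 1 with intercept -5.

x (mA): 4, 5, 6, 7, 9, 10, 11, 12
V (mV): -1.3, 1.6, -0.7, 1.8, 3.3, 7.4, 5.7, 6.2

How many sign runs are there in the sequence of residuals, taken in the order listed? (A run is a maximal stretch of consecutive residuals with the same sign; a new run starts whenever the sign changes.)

x=4: ŷ = -5 + 4 = -1; r = -1.3 − (-1) = -0.3
x=5: ŷ = -5 + 5 = 0; r = 1.6 − 0 = 1.6
x=6: ŷ = -5 + 6 = 1; r = -0.7 − 1 = -1.7
x=7: ŷ = -5 + 7 = 2; r = 1.8 − 2 = -0.2
x=9: ŷ = -5 + 9 = 4; r = 3.3 − 4 = -0.7
x=10: ŷ = -5 + 10 = 5; r = 7.4 − 5 = 2.4
x=11: ŷ = -5 + 11 = 6; r = 5.7 − 6 = -0.3
x=12: ŷ = -5 + 12 = 7; r = 6.2 − 7 = -0.8
Signs: − + − − − + − −
Runs: −×1, +×1, −×3, +×1, −×2 → 5

5 runs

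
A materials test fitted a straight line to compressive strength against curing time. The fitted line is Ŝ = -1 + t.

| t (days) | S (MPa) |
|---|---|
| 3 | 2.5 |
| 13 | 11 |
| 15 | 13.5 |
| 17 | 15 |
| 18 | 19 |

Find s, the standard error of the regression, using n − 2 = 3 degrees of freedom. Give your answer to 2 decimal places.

s = 1.47

t=3: Ŝ = -1 + 3 = 2; e = 2.5 − 2 = 0.5
t=13: Ŝ = -1 + 13 = 12; e = 11 − 12 = -1
t=15: Ŝ = -1 + 15 = 14; e = 13.5 − 14 = -0.5
t=17: Ŝ = -1 + 17 = 16; e = 15 − 16 = -1
t=18: Ŝ = -1 + 18 = 17; e = 19 − 17 = 2
SSE = 0.25 + 1 + 0.25 + 1 + 4 = 6.5
s = √(6.5/3) = √2.16667 ≈ 1.47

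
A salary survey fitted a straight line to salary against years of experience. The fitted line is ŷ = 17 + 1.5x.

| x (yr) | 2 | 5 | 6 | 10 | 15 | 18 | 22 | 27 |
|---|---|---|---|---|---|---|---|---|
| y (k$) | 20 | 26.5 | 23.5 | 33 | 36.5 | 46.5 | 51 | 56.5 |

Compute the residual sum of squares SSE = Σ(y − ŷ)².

SSE = 28.5

x=2: ŷ = 17 + 1.5·2 = 20; r = 20 − 20 = 0
x=5: ŷ = 17 + 1.5·5 = 24.5; r = 26.5 − 24.5 = 2
x=6: ŷ = 17 + 1.5·6 = 26; r = 23.5 − 26 = -2.5
x=10: ŷ = 17 + 1.5·10 = 32; r = 33 − 32 = 1
x=15: ŷ = 17 + 1.5·15 = 39.5; r = 36.5 − 39.5 = -3
x=18: ŷ = 17 + 1.5·18 = 44; r = 46.5 − 44 = 2.5
x=22: ŷ = 17 + 1.5·22 = 50; r = 51 − 50 = 1
x=27: ŷ = 17 + 1.5·27 = 57.5; r = 56.5 − 57.5 = -1
SSE = 0 + 4 + 6.25 + 1 + 9 + 6.25 + 1 + 1 = 28.5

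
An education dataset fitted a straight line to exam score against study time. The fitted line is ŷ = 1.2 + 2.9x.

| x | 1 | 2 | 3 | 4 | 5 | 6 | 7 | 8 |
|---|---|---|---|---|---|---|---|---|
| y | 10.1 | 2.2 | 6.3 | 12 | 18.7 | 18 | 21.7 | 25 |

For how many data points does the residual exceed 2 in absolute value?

4

x=1: ŷ = 1.2 + 2.9·1 = 4.1; e = 10.1 − 4.1 = 6
x=2: ŷ = 1.2 + 2.9·2 = 7; e = 2.2 − 7 = -4.8
x=3: ŷ = 1.2 + 2.9·3 = 9.9; e = 6.3 − 9.9 = -3.6
x=4: ŷ = 1.2 + 2.9·4 = 12.8; e = 12 − 12.8 = -0.8
x=5: ŷ = 1.2 + 2.9·5 = 15.7; e = 18.7 − 15.7 = 3
x=6: ŷ = 1.2 + 2.9·6 = 18.6; e = 18 − 18.6 = -0.6
x=7: ŷ = 1.2 + 2.9·7 = 21.5; e = 21.7 − 21.5 = 0.2
x=8: ŷ = 1.2 + 2.9·8 = 24.4; e = 25 − 24.4 = 0.6
|e| > 2: x=1 (|e|=6), x=2 (|e|=4.8), x=3 (|e|=3.6), x=5 (|e|=3) → 4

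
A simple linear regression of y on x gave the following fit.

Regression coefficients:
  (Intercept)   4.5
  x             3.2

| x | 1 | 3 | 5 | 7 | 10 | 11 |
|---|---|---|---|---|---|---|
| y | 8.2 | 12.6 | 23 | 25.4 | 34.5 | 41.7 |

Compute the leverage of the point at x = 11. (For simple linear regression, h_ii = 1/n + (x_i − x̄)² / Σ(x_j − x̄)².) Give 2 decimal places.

h = 0.47

x̄ = (1 + 3 + 5 + 7 + 10 + 11)/6 = 6.16667
Σ(x − x̄)² = 26.6944 + 10.0278 + 1.36111 + 0.694444 + 14.6944 + 23.3611 = 76.8333
h = 1/6 + (4.83333)²/76.8333 = 0.166667 + 0.304049 = 0.47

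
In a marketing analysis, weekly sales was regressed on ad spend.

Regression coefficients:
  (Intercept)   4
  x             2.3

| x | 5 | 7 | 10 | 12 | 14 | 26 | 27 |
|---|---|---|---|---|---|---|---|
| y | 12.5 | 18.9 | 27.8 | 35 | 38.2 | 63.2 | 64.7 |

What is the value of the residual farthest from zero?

r = 3.4

x=5: ŷ = 4 + 2.3·5 = 15.5; r = 12.5 − 15.5 = -3
x=7: ŷ = 4 + 2.3·7 = 20.1; r = 18.9 − 20.1 = -1.2
x=10: ŷ = 4 + 2.3·10 = 27; r = 27.8 − 27 = 0.8
x=12: ŷ = 4 + 2.3·12 = 31.6; r = 35 − 31.6 = 3.4
x=14: ŷ = 4 + 2.3·14 = 36.2; r = 38.2 − 36.2 = 2
x=26: ŷ = 4 + 2.3·26 = 63.8; r = 63.2 − 63.8 = -0.6
x=27: ŷ = 4 + 2.3·27 = 66.1; r = 64.7 − 66.1 = -1.4
Largest |r| is 3.4 at x = 12, residual 3.4.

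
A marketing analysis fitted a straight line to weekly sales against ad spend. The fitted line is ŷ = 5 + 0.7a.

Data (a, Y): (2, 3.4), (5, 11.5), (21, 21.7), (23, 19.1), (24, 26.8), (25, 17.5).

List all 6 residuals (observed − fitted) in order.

a=2: ŷ = 5 + 0.7·2 = 6.4; r = 3.4 − 6.4 = -3
a=5: ŷ = 5 + 0.7·5 = 8.5; r = 11.5 − 8.5 = 3
a=21: ŷ = 5 + 0.7·21 = 19.7; r = 21.7 − 19.7 = 2
a=23: ŷ = 5 + 0.7·23 = 21.1; r = 19.1 − 21.1 = -2
a=24: ŷ = 5 + 0.7·24 = 21.8; r = 26.8 − 21.8 = 5
a=25: ŷ = 5 + 0.7·25 = 22.5; r = 17.5 − 22.5 = -5

-3, 3, 2, -2, 5, -5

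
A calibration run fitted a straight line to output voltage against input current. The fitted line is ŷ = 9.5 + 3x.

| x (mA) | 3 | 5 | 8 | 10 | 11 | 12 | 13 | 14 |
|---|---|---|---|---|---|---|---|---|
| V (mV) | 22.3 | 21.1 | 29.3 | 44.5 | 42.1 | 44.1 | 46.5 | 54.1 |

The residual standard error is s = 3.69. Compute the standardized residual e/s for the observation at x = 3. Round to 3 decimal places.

1.030

ŷ = 9.5 + 3·3 = 18.5
e = 22.3 − 18.5 = 3.8
e/s = 3.8 / 3.69 = 1.030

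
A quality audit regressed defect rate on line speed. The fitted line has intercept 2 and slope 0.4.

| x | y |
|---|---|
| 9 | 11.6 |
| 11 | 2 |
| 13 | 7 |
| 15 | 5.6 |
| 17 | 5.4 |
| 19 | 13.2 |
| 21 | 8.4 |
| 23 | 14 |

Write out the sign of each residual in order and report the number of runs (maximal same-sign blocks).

x=9: ŷ = 2 + 0.4·9 = 5.6; r = 11.6 − 5.6 = 6
x=11: ŷ = 2 + 0.4·11 = 6.4; r = 2 − 6.4 = -4.4
x=13: ŷ = 2 + 0.4·13 = 7.2; r = 7 − 7.2 = -0.2
x=15: ŷ = 2 + 0.4·15 = 8; r = 5.6 − 8 = -2.4
x=17: ŷ = 2 + 0.4·17 = 8.8; r = 5.4 − 8.8 = -3.4
x=19: ŷ = 2 + 0.4·19 = 9.6; r = 13.2 − 9.6 = 3.6
x=21: ŷ = 2 + 0.4·21 = 10.4; r = 8.4 − 10.4 = -2
x=23: ŷ = 2 + 0.4·23 = 11.2; r = 14 − 11.2 = 2.8
Signs: + − − − − + − +
Runs: +×1, −×4, +×1, −×1, +×1 → 5

5 runs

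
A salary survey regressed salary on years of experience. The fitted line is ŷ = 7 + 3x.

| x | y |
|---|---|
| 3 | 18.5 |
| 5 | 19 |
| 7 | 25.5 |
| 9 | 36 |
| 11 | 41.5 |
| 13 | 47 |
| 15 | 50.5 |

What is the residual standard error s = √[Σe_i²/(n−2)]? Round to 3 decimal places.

s = 2.490

x=3: ŷ = 7 + 3·3 = 16; e = 18.5 − 16 = 2.5
x=5: ŷ = 7 + 3·5 = 22; e = 19 − 22 = -3
x=7: ŷ = 7 + 3·7 = 28; e = 25.5 − 28 = -2.5
x=9: ŷ = 7 + 3·9 = 34; e = 36 − 34 = 2
x=11: ŷ = 7 + 3·11 = 40; e = 41.5 − 40 = 1.5
x=13: ŷ = 7 + 3·13 = 46; e = 47 − 46 = 1
x=15: ŷ = 7 + 3·15 = 52; e = 50.5 − 52 = -1.5
SSE = 6.25 + 9 + 6.25 + 4 + 2.25 + 1 + 2.25 = 31
s = √(31/5) = √6.2 ≈ 2.490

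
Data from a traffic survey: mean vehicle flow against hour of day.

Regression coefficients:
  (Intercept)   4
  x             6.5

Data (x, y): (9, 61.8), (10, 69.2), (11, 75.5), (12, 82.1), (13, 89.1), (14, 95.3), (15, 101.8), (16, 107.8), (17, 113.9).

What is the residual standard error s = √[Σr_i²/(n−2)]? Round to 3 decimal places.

s = 0.460

x=9: ŷ = 4 + 6.5·9 = 62.5; r = 61.8 − 62.5 = -0.7
x=10: ŷ = 4 + 6.5·10 = 69; r = 69.2 − 69 = 0.2
x=11: ŷ = 4 + 6.5·11 = 75.5; r = 75.5 − 75.5 = 0
x=12: ŷ = 4 + 6.5·12 = 82; r = 82.1 − 82 = 0.1
x=13: ŷ = 4 + 6.5·13 = 88.5; r = 89.1 − 88.5 = 0.6
x=14: ŷ = 4 + 6.5·14 = 95; r = 95.3 − 95 = 0.3
x=15: ŷ = 4 + 6.5·15 = 101.5; r = 101.8 − 101.5 = 0.3
x=16: ŷ = 4 + 6.5·16 = 108; r = 107.8 − 108 = -0.2
x=17: ŷ = 4 + 6.5·17 = 114.5; r = 113.9 − 114.5 = -0.6
SSE = 0.49 + 0.04 + 0 + 0.01 + 0.36 + 0.09 + 0.09 + 0.04 + 0.36 = 1.48
s = √(1.48/7) = √0.211429 ≈ 0.460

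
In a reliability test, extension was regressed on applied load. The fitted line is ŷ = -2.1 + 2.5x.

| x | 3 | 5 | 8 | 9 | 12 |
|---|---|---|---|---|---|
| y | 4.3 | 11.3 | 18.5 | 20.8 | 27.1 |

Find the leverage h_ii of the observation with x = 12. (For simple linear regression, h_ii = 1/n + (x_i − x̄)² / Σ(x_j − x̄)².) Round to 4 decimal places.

h = 0.6301

x̄ = (3 + 5 + 8 + 9 + 12)/5 = 7.4
Σ(x − x̄)² = 19.36 + 5.76 + 0.36 + 2.56 + 21.16 = 49.2
h = 1/5 + (4.6)²/49.2 = 0.2 + 0.430081 = 0.6301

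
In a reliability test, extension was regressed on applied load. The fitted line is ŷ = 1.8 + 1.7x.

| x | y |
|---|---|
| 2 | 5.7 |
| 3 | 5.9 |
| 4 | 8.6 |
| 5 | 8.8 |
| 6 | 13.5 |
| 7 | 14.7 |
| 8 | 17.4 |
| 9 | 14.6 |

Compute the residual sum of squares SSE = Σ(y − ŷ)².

x=2: ŷ = 1.8 + 1.7·2 = 5.2; r = 5.7 − 5.2 = 0.5
x=3: ŷ = 1.8 + 1.7·3 = 6.9; r = 5.9 − 6.9 = -1
x=4: ŷ = 1.8 + 1.7·4 = 8.6; r = 8.6 − 8.6 = 0
x=5: ŷ = 1.8 + 1.7·5 = 10.3; r = 8.8 − 10.3 = -1.5
x=6: ŷ = 1.8 + 1.7·6 = 12; r = 13.5 − 12 = 1.5
x=7: ŷ = 1.8 + 1.7·7 = 13.7; r = 14.7 − 13.7 = 1
x=8: ŷ = 1.8 + 1.7·8 = 15.4; r = 17.4 − 15.4 = 2
x=9: ŷ = 1.8 + 1.7·9 = 17.1; r = 14.6 − 17.1 = -2.5
SSE = 0.25 + 1 + 0 + 2.25 + 2.25 + 1 + 4 + 6.25 = 17

SSE = 17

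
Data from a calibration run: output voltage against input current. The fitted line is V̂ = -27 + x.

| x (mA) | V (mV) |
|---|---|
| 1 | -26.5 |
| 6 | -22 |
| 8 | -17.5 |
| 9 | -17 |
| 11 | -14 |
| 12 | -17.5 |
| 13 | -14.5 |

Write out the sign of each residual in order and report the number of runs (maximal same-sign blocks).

x=1: V̂ = -27 + 1 = -26; r = -26.5 − (-26) = -0.5
x=6: V̂ = -27 + 6 = -21; r = -22 − (-21) = -1
x=8: V̂ = -27 + 8 = -19; r = -17.5 − (-19) = 1.5
x=9: V̂ = -27 + 9 = -18; r = -17 − (-18) = 1
x=11: V̂ = -27 + 11 = -16; r = -14 − (-16) = 2
x=12: V̂ = -27 + 12 = -15; r = -17.5 − (-15) = -2.5
x=13: V̂ = -27 + 13 = -14; r = -14.5 − (-14) = -0.5
Signs: − − + + + − −
Runs: −×2, +×3, −×2 → 3

3 runs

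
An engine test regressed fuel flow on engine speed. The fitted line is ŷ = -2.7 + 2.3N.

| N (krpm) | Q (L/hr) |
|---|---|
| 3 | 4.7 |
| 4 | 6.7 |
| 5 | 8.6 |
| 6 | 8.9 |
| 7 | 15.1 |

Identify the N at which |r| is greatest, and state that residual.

N=3: ŷ = -2.7 + 2.3·3 = 4.2; r = 4.7 − 4.2 = 0.5
N=4: ŷ = -2.7 + 2.3·4 = 6.5; r = 6.7 − 6.5 = 0.2
N=5: ŷ = -2.7 + 2.3·5 = 8.8; r = 8.6 − 8.8 = -0.2
N=6: ŷ = -2.7 + 2.3·6 = 11.1; r = 8.9 − 11.1 = -2.2
N=7: ŷ = -2.7 + 2.3·7 = 13.4; r = 15.1 − 13.4 = 1.7
Largest |r| is 2.2 at N = 6, residual -2.2.

N = 6, r = -2.2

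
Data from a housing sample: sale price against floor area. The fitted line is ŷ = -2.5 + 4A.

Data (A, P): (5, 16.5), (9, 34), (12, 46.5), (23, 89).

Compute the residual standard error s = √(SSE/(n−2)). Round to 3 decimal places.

A=5: ŷ = -2.5 + 4·5 = 17.5; e = 16.5 − 17.5 = -1
A=9: ŷ = -2.5 + 4·9 = 33.5; e = 34 − 33.5 = 0.5
A=12: ŷ = -2.5 + 4·12 = 45.5; e = 46.5 − 45.5 = 1
A=23: ŷ = -2.5 + 4·23 = 89.5; e = 89 − 89.5 = -0.5
SSE = 1 + 0.25 + 1 + 0.25 = 2.5
s = √(2.5/2) = √1.25 ≈ 1.118

s = 1.118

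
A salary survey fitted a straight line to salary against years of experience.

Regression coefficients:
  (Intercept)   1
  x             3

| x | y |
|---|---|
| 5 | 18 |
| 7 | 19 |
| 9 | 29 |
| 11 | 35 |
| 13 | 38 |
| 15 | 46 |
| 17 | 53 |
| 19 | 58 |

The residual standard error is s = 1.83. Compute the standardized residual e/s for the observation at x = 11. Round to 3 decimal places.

0.546

ŷ = 1 + 3·11 = 34
e = 35 − 34 = 1
e/s = 1 / 1.83 = 0.546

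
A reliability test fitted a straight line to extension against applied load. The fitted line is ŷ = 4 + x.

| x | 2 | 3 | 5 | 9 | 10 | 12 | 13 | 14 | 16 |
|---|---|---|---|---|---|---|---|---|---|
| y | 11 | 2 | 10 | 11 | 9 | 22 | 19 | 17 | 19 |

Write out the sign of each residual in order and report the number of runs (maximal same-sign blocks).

x=2: ŷ = 4 + 2 = 6; r = 11 − 6 = 5
x=3: ŷ = 4 + 3 = 7; r = 2 − 7 = -5
x=5: ŷ = 4 + 5 = 9; r = 10 − 9 = 1
x=9: ŷ = 4 + 9 = 13; r = 11 − 13 = -2
x=10: ŷ = 4 + 10 = 14; r = 9 − 14 = -5
x=12: ŷ = 4 + 12 = 16; r = 22 − 16 = 6
x=13: ŷ = 4 + 13 = 17; r = 19 − 17 = 2
x=14: ŷ = 4 + 14 = 18; r = 17 − 18 = -1
x=16: ŷ = 4 + 16 = 20; r = 19 − 20 = -1
Signs: + − + − − + + − −
Runs: +×1, −×1, +×1, −×2, +×2, −×2 → 6

6 runs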